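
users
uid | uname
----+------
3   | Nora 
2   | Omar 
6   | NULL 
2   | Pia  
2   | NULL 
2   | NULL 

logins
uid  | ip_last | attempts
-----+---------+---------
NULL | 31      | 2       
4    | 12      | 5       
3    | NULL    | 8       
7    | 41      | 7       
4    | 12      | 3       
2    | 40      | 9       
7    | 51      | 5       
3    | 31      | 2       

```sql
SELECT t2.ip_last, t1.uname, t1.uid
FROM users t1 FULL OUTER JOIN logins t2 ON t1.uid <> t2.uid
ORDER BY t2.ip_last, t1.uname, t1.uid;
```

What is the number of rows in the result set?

37

FULL OUTER JOIN keeps every row from both sides; unmatched rows get NULL for the other side's columns.
Matching on t1.uid <> t2.uid. A NULL in a compared column never satisfies the condition.
Matched pairs: 36; unmatched t1 rows kept: 0; unmatched t2 rows kept: 1.
Total: 36 matched + 1 padded = 37 rows.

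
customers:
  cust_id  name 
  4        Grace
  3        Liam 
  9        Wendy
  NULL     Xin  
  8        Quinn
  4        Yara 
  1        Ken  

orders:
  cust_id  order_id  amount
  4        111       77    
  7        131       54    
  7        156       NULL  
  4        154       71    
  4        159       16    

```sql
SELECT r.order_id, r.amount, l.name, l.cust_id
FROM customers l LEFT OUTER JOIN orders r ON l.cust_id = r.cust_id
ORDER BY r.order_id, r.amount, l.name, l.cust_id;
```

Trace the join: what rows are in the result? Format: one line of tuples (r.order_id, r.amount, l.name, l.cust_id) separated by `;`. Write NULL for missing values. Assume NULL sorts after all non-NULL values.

LEFT JOIN keeps every row from `customers`; unmatched rows get NULL for `orders`'s columns.
Matching on l.cust_id = r.cust_id. A NULL in a compared column never satisfies the condition.
- cust_id=4: 3 matching r row(s), so 3 row(s) emitted.
- cust_id=3: no r row matches, row kept with r columns NULL.
- cust_id=9: no r row matches, row kept with r columns NULL.
- cust_id=NULL: no r row matches, row kept with r columns NULL.
- cust_id=8: no r row matches, row kept with r columns NULL.
- cust_id=4: 3 matching r row(s), so 3 row(s) emitted.
- cust_id=1: no r row matches, row kept with r columns NULL.

(111, 77, Grace, 4); (111, 77, Yara, 4); (154, 71, Grace, 4); (154, 71, Yara, 4); (159, 16, Grace, 4); (159, 16, Yara, 4); (NULL, NULL, Ken, 1); (NULL, NULL, Liam, 3); (NULL, NULL, Quinn, 8); (NULL, NULL, Wendy, 9); (NULL, NULL, Xin, NULL)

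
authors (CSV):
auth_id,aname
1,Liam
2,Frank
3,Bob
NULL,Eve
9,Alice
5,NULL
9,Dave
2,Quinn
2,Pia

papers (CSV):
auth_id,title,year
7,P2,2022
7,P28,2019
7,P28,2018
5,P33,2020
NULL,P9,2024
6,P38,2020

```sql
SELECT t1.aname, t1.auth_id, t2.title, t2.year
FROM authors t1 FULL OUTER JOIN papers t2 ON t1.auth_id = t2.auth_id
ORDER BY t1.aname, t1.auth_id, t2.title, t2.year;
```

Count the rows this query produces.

14

FULL OUTER JOIN keeps every row from both sides; unmatched rows get NULL for the other side's columns.
Matching on t1.auth_id = t2.auth_id. A NULL in a compared column never satisfies the condition.
- t1 (auth_id=1) has no partner → padded with NULL.
- t1 (auth_id=2) has no partner → padded with NULL.
- t1 (auth_id=3) has no partner → padded with NULL.
- t1 (auth_id=NULL) has no partner → padded with NULL.
- t1 (auth_id=9) has no partner → padded with NULL.
- t1 (auth_id=5) pairs with 1 row(s) of t2.
- t1 (auth_id=9) has no partner → padded with NULL.
- t1 (auth_id=2) has no partner → padded with NULL.
- t1 (auth_id=2) has no partner → padded with NULL.
- plus 5 unmatched t2 row(s), each kept with NULL t1 columns.
Total: 1 matched + 13 padded = 14 rows.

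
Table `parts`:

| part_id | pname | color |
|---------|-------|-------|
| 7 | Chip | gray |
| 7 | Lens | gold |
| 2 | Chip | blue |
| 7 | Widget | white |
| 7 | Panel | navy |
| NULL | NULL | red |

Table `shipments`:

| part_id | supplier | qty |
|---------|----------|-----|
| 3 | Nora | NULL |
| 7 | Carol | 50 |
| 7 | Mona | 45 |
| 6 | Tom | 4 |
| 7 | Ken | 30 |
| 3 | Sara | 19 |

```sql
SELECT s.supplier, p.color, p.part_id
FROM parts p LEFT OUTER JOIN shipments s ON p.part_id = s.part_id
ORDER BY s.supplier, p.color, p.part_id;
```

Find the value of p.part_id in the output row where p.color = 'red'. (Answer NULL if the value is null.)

LEFT JOIN keeps every row from `parts`; unmatched rows get NULL for `shipments`'s columns.
Matching on p.part_id = s.part_id. A NULL in a compared column never satisfies the condition.
- p (part_id=7) pairs with 3 row(s) of s.
- p (part_id=7) pairs with 3 row(s) of s.
- p (part_id=2) has no partner → padded with NULL.
- p (part_id=7) pairs with 3 row(s) of s.
- p (part_id=7) pairs with 3 row(s) of s.
- p (part_id=NULL) has no partner → padded with NULL.

NULL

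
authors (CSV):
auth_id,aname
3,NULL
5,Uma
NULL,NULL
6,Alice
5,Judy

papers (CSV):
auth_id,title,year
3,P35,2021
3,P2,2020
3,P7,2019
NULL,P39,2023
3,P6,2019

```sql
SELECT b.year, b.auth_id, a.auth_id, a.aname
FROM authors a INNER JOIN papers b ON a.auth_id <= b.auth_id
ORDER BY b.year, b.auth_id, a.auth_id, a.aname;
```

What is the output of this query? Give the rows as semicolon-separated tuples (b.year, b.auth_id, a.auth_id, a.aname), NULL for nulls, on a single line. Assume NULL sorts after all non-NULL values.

(2019, 3, 3, NULL); (2019, 3, 3, NULL); (2020, 3, 3, NULL); (2021, 3, 3, NULL)

INNER JOIN keeps only pairs where the ON condition holds.
Matching on a.auth_id <= b.auth_id. A NULL in a compared column never satisfies the condition.
Matched pairs: 4.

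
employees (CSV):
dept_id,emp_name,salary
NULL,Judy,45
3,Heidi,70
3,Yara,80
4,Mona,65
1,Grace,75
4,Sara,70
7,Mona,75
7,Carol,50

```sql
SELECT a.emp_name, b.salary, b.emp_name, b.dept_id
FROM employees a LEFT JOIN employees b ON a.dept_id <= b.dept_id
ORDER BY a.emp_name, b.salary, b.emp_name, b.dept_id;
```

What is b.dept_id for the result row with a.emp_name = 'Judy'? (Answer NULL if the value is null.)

LEFT JOIN keeps every row from `employees a`; unmatched rows get NULL for `employees b`'s columns.
Matching on a.dept_id <= b.dept_id. A NULL in a compared column never satisfies the condition.
- a (dept_id=NULL) has no partner → padded with NULL.
- a (dept_id=3) pairs with 6 row(s) of b.
- a (dept_id=3) pairs with 6 row(s) of b.
- a (dept_id=4) pairs with 4 row(s) of b.
- a (dept_id=1) pairs with 7 row(s) of b.
- a (dept_id=4) pairs with 4 row(s) of b.
- a (dept_id=7) pairs with 2 row(s) of b.
- a (dept_id=7) pairs with 2 row(s) of b.

NULL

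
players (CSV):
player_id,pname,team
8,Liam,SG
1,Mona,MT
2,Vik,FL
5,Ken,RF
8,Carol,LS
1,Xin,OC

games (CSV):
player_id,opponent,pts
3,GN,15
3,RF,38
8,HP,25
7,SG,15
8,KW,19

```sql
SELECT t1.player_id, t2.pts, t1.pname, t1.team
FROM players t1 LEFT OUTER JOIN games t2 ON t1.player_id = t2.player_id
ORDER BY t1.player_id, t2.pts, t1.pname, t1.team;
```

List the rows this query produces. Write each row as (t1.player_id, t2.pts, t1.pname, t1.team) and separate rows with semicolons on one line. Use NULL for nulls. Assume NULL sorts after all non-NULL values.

LEFT JOIN keeps every row from `players`; unmatched rows get NULL for `games`'s columns.
Matching on t1.player_id = t2.player_id.
- player_id=8: 2 matching t2 row(s), so 2 row(s) emitted.
- player_id=1: no t2 row matches, row kept with t2 columns NULL.
- player_id=2: no t2 row matches, row kept with t2 columns NULL.
- player_id=5: no t2 row matches, row kept with t2 columns NULL.
- player_id=8: 2 matching t2 row(s), so 2 row(s) emitted.
- player_id=1: no t2 row matches, row kept with t2 columns NULL.
After projecting and ordering:
t1.player_id | t2.pts | t1.pname | t1.team
1 | NULL | Mona | MT
1 | NULL | Xin | OC
2 | NULL | Vik | FL
5 | NULL | Ken | RF
8 | 19 | Carol | LS
8 | 19 | Liam | SG
8 | 25 | Carol | LS
8 | 25 | Liam | SG

(1, NULL, Mona, MT); (1, NULL, Xin, OC); (2, NULL, Vik, FL); (5, NULL, Ken, RF); (8, 19, Carol, LS); (8, 19, Liam, SG); (8, 25, Carol, LS); (8, 25, Liam, SG)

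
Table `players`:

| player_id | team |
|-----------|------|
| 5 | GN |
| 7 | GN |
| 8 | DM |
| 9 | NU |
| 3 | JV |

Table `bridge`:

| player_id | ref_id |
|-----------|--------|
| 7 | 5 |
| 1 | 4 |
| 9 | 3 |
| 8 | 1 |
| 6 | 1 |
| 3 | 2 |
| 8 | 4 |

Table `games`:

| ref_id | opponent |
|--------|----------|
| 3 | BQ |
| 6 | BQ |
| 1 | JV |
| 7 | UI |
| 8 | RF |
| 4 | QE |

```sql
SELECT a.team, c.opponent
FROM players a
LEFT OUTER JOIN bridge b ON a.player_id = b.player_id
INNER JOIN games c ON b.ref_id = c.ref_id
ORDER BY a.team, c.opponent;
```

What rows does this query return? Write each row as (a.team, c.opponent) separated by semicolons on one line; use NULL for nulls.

(DM, JV); (DM, QE); (NU, BQ)

Joins associate left-to-right: players LEFT JOIN bridge on player_id gives 6 intermediate row(s).
Then INNER JOIN `games c` on ref_id: keep only rows whose b.ref_id appears in c.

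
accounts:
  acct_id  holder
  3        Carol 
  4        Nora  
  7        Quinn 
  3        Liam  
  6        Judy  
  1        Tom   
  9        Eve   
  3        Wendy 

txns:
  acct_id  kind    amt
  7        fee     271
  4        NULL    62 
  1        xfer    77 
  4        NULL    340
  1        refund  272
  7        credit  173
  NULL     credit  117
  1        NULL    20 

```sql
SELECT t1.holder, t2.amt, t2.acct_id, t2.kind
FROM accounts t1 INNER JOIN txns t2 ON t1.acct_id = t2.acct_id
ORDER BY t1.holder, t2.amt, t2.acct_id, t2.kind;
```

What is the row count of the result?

7

INNER JOIN keeps only pairs where the ON condition holds.
Matching on t1.acct_id = t2.acct_id. A NULL in a compared column never satisfies the condition.
- t1 row (acct_id=3): no match → dropped.
- t1 row (acct_id=4): matches 2 t2 row(s) → 2 output row(s).
- t1 row (acct_id=7): matches 2 t2 row(s) → 2 output row(s).
- t1 row (acct_id=3): no match → dropped.
- t1 row (acct_id=6): no match → dropped.
- t1 row (acct_id=1): matches 3 t2 row(s) → 3 output row(s).
- t1 row (acct_id=9): no match → dropped.
- t1 row (acct_id=3): no match → dropped.
Total: 7 rows.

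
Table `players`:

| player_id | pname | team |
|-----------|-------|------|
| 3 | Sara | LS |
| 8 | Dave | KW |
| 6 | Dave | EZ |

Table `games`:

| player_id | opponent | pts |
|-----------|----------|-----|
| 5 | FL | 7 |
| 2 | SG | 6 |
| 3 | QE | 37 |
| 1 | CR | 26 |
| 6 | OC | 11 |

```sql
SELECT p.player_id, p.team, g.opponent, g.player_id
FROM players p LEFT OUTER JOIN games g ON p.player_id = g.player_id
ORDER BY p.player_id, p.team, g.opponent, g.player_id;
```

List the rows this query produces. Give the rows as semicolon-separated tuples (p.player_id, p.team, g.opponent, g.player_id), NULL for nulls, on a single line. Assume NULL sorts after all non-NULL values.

LEFT JOIN keeps every row from `players`; unmatched rows get NULL for `games`'s columns.
Matching on p.player_id = g.player_id.
- p[0] player_id=3 → 1 match(es) in g → 1 row(s).
- p[1] player_id=8 → no match; kept with NULLs on the g side.
- p[2] player_id=6 → 1 match(es) in g → 1 row(s).
After projecting and ordering:
p.player_id | p.team | g.opponent | g.player_id
3 | LS | QE | 3
6 | EZ | OC | 6
8 | KW | NULL | NULL

(3, LS, QE, 3); (6, EZ, OC, 6); (8, KW, NULL, NULL)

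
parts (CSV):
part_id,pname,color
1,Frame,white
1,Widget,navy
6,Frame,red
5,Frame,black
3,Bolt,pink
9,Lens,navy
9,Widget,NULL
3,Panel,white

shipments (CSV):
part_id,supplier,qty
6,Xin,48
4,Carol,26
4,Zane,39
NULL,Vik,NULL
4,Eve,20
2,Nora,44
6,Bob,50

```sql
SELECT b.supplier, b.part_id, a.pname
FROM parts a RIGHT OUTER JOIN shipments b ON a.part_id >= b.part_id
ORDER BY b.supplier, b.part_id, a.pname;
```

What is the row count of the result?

25

RIGHT JOIN keeps every row from `shipments`; unmatched rows get NULL for `parts`'s columns.
Matching on a.part_id >= b.part_id. A NULL in a compared column never satisfies the condition.
Matched pairs: 24; unmatched b rows kept: 1.
Total: 24 matched + 1 padded = 25 rows.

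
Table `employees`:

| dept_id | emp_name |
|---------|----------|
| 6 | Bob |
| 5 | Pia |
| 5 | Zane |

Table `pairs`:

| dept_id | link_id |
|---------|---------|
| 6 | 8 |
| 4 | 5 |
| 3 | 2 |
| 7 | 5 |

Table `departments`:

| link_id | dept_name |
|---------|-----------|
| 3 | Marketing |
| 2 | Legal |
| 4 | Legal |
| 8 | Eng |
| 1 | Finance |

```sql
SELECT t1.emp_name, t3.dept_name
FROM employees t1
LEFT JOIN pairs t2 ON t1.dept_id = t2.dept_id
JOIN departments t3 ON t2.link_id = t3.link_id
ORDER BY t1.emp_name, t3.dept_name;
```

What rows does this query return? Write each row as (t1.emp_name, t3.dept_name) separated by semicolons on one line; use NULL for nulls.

(Bob, Eng)

Joins associate left-to-right: employees LEFT JOIN pairs on dept_id gives 3 intermediate row(s).
Then INNER JOIN `departments t3` on link_id: keep only rows whose t2.link_id appears in t3.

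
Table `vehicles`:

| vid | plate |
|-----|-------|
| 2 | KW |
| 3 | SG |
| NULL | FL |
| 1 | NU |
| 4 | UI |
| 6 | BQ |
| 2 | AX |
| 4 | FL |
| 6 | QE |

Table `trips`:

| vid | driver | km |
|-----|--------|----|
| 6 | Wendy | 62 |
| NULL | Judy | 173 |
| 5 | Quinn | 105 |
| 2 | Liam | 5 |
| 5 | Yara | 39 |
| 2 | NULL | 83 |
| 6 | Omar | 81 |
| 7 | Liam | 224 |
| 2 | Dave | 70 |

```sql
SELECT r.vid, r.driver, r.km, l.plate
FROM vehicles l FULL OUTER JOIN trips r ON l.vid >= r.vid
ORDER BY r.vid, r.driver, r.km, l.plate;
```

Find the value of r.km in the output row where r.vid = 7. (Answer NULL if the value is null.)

FULL OUTER JOIN keeps every row from both sides; unmatched rows get NULL for the other side's columns.
Matching on l.vid >= r.vid. A NULL in a compared column never satisfies the condition.
- l row (vid=2): matches 3 r row(s) → 3 output row(s).
- l row (vid=3): matches 3 r row(s) → 3 output row(s).
- l row (vid=NULL): no match → kept, r columns NULL.
- l row (vid=1): no match → kept, r columns NULL.
- l row (vid=4): matches 3 r row(s) → 3 output row(s).
- l row (vid=6): matches 7 r row(s) → 7 output row(s).
- l row (vid=2): matches 3 r row(s) → 3 output row(s).
- l row (vid=4): matches 3 r row(s) → 3 output row(s).
- l row (vid=6): matches 7 r row(s) → 7 output row(s).
- 2 r row(s) had no l match → kept, l columns NULL.

224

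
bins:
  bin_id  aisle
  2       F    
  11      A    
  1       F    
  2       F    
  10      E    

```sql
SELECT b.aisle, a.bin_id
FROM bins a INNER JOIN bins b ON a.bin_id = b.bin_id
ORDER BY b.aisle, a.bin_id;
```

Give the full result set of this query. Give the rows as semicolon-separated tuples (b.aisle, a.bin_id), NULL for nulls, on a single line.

INNER JOIN keeps only pairs where the ON condition holds.
Matching on a.bin_id = b.bin_id.
Matched pairs: 7.

(A, 11); (E, 10); (F, 1); (F, 2); (F, 2); (F, 2); (F, 2)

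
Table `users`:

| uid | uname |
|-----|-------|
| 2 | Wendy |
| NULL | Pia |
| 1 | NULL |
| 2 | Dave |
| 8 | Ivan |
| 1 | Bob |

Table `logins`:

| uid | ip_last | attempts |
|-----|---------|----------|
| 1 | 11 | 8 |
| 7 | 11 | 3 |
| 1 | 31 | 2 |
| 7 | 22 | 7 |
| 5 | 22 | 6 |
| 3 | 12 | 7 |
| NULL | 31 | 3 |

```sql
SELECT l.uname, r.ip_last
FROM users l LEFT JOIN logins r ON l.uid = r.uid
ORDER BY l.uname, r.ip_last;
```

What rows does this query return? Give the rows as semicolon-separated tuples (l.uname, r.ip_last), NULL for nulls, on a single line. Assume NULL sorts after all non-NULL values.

LEFT JOIN keeps every row from `users`; unmatched rows get NULL for `logins`'s columns.
Matching on l.uid = r.uid. A NULL in a compared column never satisfies the condition.
Matched pairs: 4; unmatched l rows kept: 4.

(Bob, 11); (Bob, 31); (Dave, NULL); (Ivan, NULL); (Pia, NULL); (Wendy, NULL); (NULL, 11); (NULL, 31)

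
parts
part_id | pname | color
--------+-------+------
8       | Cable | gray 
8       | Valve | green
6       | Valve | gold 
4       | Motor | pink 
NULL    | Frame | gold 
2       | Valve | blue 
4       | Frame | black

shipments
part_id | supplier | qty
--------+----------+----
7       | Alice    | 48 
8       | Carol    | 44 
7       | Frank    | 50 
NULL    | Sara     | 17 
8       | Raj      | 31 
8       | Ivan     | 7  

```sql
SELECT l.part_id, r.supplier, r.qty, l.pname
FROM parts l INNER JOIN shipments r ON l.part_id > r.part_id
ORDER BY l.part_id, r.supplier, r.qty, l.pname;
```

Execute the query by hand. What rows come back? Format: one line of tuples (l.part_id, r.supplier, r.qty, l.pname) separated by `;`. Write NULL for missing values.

INNER JOIN keeps only pairs where the ON condition holds.
Matching on l.part_id > r.part_id. A NULL in a compared column never satisfies the condition.
- part_id=8: 2 matching r row(s), so 2 row(s) emitted.
- part_id=8: 2 matching r row(s), so 2 row(s) emitted.
- part_id=6: no matching r row, dropped.
- part_id=4: no matching r row, dropped.
- part_id=NULL: no matching r row, dropped.
- part_id=2: no matching r row, dropped.
- part_id=4: no matching r row, dropped.
After projecting and ordering:
l.part_id | r.supplier | r.qty | l.pname
8 | Alice | 48 | Cable
8 | Alice | 48 | Valve
8 | Frank | 50 | Cable
8 | Frank | 50 | Valve

(8, Alice, 48, Cable); (8, Alice, 48, Valve); (8, Frank, 50, Cable); (8, Frank, 50, Valve)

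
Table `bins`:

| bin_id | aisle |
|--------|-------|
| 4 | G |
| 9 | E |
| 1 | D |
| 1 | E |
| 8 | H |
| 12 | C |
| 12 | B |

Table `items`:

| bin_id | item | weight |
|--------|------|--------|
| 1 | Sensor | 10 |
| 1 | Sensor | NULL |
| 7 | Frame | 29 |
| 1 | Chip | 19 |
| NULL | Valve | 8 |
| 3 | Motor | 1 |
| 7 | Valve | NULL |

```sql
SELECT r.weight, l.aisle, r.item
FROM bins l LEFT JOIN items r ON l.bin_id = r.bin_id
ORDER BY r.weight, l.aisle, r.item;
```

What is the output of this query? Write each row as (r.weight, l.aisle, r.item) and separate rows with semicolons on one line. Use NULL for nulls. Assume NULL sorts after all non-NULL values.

LEFT JOIN keeps every row from `bins`; unmatched rows get NULL for `items`'s columns.
Matching on l.bin_id = r.bin_id. A NULL in a compared column never satisfies the condition.
Matched pairs: 6; unmatched l rows kept: 5.

(10, D, Sensor); (10, E, Sensor); (19, D, Chip); (19, E, Chip); (NULL, B, NULL); (NULL, C, NULL); (NULL, D, Sensor); (NULL, E, Sensor); (NULL, E, NULL); (NULL, G, NULL); (NULL, H, NULL)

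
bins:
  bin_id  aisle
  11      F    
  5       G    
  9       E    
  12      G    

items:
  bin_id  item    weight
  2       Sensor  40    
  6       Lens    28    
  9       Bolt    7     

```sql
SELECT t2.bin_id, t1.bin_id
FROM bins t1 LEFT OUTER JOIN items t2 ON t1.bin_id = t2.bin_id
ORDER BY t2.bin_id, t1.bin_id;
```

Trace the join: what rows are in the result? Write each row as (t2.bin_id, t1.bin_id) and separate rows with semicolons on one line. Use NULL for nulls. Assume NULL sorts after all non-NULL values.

(9, 9); (NULL, 5); (NULL, 11); (NULL, 12)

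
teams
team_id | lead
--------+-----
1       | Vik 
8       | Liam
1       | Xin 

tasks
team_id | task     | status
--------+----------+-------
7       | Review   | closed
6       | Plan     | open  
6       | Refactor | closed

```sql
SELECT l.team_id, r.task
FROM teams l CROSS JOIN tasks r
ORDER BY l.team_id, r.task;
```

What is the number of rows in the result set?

9

CROSS JOIN pairs every row of `teams` with every row of `tasks`: 3 × 3 = 9 rows.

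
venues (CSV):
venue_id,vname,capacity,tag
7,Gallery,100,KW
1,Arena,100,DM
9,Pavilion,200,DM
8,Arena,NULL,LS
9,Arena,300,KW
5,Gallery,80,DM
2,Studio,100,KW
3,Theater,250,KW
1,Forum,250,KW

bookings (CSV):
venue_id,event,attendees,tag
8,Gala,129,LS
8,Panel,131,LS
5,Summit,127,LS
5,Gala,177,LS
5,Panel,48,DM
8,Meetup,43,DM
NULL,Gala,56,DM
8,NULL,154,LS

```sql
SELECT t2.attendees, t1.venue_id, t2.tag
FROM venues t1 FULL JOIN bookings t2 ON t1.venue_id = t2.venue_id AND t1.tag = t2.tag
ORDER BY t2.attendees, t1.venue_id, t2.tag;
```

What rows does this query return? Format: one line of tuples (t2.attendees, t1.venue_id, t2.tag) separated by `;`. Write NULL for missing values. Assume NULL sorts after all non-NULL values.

(43, NULL, DM); (48, 5, DM); (56, NULL, DM); (127, NULL, LS); (129, 8, LS); (131, 8, LS); (154, 8, LS); (177, NULL, LS); (NULL, 1, NULL); (NULL, 1, NULL); (NULL, 2, NULL); (NULL, 3, NULL); (NULL, 7, NULL); (NULL, 9, NULL); (NULL, 9, NULL)

FULL OUTER JOIN keeps every row from both sides; unmatched rows get NULL for the other side's columns.
Matching on t1.venue_id = t2.venue_id AND t1.tag = t2.tag. A NULL in a compared column never satisfies the condition.
- t1[0] venue_id=7, tag=KW → no match; kept with NULLs on the t2 side.
- t1[1] venue_id=1, tag=DM → no match; kept with NULLs on the t2 side.
- t1[2] venue_id=9, tag=DM → no match; kept with NULLs on the t2 side.
- t1[3] venue_id=8, tag=LS → 3 match(es) in t2 → 3 row(s).
- t1[4] venue_id=9, tag=KW → no match; kept with NULLs on the t2 side.
- t1[5] venue_id=5, tag=DM → 1 match(es) in t2 → 1 row(s).
- t1[6] venue_id=2, tag=KW → no match; kept with NULLs on the t2 side.
- t1[7] venue_id=3, tag=KW → no match; kept with NULLs on the t2 side.
- t1[8] venue_id=1, tag=KW → no match; kept with NULLs on the t2 side.
- plus 4 unmatched t2 row(s), each kept with NULL t1 columns.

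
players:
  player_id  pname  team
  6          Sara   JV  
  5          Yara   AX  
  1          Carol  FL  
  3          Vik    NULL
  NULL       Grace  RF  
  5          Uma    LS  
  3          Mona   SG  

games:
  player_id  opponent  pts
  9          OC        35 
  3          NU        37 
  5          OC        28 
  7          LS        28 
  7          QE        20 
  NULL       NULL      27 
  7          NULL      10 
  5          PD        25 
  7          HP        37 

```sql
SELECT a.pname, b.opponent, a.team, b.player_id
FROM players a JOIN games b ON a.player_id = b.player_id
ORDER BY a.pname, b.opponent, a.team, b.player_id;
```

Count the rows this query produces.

6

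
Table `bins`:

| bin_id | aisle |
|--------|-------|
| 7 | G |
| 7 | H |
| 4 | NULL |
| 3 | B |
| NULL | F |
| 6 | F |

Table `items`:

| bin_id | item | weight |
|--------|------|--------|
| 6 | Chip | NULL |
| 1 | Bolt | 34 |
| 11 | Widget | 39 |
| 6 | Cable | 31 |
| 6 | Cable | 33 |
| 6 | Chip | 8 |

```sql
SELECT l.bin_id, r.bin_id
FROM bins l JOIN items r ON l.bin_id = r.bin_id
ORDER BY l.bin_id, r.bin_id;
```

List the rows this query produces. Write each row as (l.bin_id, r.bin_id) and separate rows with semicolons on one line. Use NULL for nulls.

(6, 6); (6, 6); (6, 6); (6, 6)

INNER JOIN keeps only pairs where the ON condition holds.
Matching on l.bin_id = r.bin_id. A NULL in a compared column never satisfies the condition.
Matched pairs: 4.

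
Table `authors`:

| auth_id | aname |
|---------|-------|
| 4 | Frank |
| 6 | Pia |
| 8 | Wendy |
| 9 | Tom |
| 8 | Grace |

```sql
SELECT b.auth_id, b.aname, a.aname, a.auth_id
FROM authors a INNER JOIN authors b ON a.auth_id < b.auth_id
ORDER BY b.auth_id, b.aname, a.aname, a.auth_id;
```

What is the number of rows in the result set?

INNER JOIN keeps only pairs where the ON condition holds.
Matching on a.auth_id < b.auth_id.
Matched pairs: 9.
Total: 9 rows.

9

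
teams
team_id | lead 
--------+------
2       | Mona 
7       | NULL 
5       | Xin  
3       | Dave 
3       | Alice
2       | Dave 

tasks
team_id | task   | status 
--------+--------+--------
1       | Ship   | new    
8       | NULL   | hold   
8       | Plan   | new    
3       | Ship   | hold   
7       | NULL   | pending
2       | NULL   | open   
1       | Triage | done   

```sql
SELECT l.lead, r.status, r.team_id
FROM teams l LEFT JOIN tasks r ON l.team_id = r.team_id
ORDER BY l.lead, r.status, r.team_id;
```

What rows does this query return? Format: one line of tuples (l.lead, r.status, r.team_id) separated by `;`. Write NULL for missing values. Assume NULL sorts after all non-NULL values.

LEFT JOIN keeps every row from `teams`; unmatched rows get NULL for `tasks`'s columns.
Matching on l.team_id = r.team_id.
- l (team_id=2) pairs with 1 row(s) of r.
- l (team_id=7) pairs with 1 row(s) of r.
- l (team_id=5) has no partner → padded with NULL.
- l (team_id=3) pairs with 1 row(s) of r.
- l (team_id=3) pairs with 1 row(s) of r.
- l (team_id=2) pairs with 1 row(s) of r.
After projecting and ordering:
l.lead | r.status | r.team_id
Alice | hold | 3
Dave | hold | 3
Dave | open | 2
Mona | open | 2
Xin | NULL | NULL
NULL | pending | 7

(Alice, hold, 3); (Dave, hold, 3); (Dave, open, 2); (Mona, open, 2); (Xin, NULL, NULL); (NULL, pending, 7)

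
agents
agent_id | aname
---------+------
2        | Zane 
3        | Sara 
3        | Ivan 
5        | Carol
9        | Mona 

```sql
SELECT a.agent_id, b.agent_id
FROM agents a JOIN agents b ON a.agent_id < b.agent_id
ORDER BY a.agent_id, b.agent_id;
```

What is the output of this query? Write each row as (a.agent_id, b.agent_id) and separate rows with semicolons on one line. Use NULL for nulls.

INNER JOIN keeps only pairs where the ON condition holds.
Matching on a.agent_id < b.agent_id.
Matched pairs: 9.

(2, 3); (2, 3); (2, 5); (2, 9); (3, 5); (3, 5); (3, 9); (3, 9); (5, 9)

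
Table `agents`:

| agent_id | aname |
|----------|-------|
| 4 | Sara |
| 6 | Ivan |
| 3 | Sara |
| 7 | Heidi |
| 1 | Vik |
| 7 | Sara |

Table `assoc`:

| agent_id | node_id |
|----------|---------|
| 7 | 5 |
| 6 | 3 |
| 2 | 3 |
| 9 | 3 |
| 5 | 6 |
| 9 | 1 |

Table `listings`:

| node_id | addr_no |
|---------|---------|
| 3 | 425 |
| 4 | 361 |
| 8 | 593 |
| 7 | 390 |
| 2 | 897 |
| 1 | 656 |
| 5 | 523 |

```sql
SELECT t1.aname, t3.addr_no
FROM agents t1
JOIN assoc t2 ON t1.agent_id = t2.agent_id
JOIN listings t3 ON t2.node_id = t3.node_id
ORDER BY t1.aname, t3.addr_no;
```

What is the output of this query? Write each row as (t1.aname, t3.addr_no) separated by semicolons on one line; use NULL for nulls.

(Heidi, 523); (Ivan, 425); (Sara, 523)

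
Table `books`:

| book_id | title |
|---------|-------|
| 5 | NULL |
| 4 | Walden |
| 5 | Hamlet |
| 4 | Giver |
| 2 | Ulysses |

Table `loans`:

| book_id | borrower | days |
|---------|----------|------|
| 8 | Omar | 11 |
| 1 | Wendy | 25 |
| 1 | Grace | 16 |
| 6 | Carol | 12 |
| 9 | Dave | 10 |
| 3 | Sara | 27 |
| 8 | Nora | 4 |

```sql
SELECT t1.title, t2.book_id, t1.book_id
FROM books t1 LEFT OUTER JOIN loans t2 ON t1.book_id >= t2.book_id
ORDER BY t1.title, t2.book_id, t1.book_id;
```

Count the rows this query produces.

14

LEFT JOIN keeps every row from `books`; unmatched rows get NULL for `loans`'s columns.
Matching on t1.book_id >= t2.book_id.
Matched pairs: 14; unmatched t1 rows kept: 0.
Total: 14 rows.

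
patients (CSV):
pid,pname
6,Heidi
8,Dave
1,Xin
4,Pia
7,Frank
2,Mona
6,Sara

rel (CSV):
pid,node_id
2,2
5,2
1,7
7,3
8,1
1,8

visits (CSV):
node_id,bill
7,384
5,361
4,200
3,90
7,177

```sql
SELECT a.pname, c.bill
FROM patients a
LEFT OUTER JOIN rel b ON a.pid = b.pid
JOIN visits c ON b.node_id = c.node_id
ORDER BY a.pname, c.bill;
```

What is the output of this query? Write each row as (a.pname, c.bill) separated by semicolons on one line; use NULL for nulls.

Evaluate left to right. First `patients a LEFT JOIN rel b` on pid: 8 row(s).
Then INNER JOIN `visits c` on node_id: keep only rows whose b.node_id appears in c.

(Frank, 90); (Xin, 177); (Xin, 384)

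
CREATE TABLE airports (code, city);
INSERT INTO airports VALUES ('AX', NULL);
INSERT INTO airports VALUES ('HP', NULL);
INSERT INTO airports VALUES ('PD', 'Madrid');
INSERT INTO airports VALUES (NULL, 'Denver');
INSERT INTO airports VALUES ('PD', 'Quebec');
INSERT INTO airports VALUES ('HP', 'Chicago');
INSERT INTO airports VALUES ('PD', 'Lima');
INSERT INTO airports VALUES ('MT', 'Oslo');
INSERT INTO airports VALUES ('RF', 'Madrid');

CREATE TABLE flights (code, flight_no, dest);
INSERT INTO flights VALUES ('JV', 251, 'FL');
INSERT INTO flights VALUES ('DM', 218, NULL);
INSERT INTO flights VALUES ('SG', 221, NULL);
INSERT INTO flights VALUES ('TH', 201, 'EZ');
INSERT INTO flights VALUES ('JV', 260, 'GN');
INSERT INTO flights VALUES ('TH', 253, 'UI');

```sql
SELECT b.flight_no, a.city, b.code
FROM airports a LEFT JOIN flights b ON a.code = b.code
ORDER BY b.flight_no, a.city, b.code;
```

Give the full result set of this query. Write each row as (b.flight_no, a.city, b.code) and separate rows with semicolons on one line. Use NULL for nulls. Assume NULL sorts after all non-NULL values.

(NULL, Chicago, NULL); (NULL, Denver, NULL); (NULL, Lima, NULL); (NULL, Madrid, NULL); (NULL, Madrid, NULL); (NULL, Oslo, NULL); (NULL, Quebec, NULL); (NULL, NULL, NULL); (NULL, NULL, NULL)

LEFT JOIN keeps every row from `airports`; unmatched rows get NULL for `flights`'s columns.
Matching on a.code = b.code. A NULL in a compared column never satisfies the condition.
Matched pairs: 0; unmatched a rows kept: 9.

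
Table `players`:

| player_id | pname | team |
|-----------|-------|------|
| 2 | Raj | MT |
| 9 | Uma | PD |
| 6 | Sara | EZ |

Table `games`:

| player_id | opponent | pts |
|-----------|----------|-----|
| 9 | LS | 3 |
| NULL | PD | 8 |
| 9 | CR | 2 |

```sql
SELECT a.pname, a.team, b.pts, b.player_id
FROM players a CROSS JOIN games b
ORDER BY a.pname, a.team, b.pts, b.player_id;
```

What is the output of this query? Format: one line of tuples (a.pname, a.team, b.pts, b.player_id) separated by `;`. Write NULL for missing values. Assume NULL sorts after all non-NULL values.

(Raj, MT, 2, 9); (Raj, MT, 3, 9); (Raj, MT, 8, NULL); (Sara, EZ, 2, 9); (Sara, EZ, 3, 9); (Sara, EZ, 8, NULL); (Uma, PD, 2, 9); (Uma, PD, 3, 9); (Uma, PD, 8, NULL)

CROSS JOIN pairs every row of `players` with every row of `games`: 3 × 3 = 9 rows.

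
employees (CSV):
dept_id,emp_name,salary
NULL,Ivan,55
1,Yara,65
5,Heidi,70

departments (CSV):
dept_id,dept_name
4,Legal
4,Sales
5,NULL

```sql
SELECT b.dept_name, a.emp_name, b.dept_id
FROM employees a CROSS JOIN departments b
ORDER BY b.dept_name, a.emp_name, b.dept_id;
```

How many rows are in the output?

CROSS JOIN pairs every row of `employees` with every row of `departments`: 3 × 3 = 9 rows.

9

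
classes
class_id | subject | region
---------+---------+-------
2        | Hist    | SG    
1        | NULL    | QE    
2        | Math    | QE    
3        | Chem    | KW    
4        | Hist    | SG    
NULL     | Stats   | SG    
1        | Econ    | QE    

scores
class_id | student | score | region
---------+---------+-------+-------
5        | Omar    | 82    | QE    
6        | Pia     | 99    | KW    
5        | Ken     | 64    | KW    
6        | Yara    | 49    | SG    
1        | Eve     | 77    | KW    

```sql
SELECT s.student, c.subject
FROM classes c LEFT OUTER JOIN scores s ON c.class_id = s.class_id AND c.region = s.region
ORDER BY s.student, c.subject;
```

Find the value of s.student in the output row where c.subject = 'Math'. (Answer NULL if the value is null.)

LEFT JOIN keeps every row from `classes`; unmatched rows get NULL for `scores`'s columns.
Matching on c.class_id = s.class_id AND c.region = s.region. A NULL in a compared column never satisfies the condition.
- c row (class_id=2, region=SG): no match → kept, s columns NULL.
- c row (class_id=1, region=QE): no match → kept, s columns NULL.
- c row (class_id=2, region=QE): no match → kept, s columns NULL.
- c row (class_id=3, region=KW): no match → kept, s columns NULL.
- c row (class_id=4, region=SG): no match → kept, s columns NULL.
- c row (class_id=NULL, region=SG): no match → kept, s columns NULL.
- c row (class_id=1, region=QE): no match → kept, s columns NULL.

NULL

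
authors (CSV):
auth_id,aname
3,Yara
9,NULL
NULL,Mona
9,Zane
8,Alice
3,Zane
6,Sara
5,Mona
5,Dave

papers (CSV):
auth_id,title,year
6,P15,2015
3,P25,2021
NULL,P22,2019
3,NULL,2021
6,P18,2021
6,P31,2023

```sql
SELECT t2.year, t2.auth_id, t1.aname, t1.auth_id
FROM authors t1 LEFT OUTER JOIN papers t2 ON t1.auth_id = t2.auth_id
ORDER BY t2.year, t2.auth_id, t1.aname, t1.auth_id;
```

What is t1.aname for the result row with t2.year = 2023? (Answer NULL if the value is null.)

LEFT JOIN keeps every row from `authors`; unmatched rows get NULL for `papers`'s columns.
Matching on t1.auth_id = t2.auth_id. A NULL in a compared column never satisfies the condition.
Matched pairs: 7; unmatched t1 rows kept: 6.

Sara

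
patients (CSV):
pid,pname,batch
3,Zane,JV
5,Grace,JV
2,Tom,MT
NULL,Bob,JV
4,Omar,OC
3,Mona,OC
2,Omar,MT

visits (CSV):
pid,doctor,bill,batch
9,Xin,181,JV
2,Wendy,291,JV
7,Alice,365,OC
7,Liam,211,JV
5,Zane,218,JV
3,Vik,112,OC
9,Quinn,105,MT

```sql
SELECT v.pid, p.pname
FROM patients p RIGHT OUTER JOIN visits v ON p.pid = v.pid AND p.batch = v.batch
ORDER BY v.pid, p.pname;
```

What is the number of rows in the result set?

RIGHT JOIN keeps every row from `visits`; unmatched rows get NULL for `patients`'s columns.
Matching on p.pid = v.pid AND p.batch = v.batch. A NULL in a compared column never satisfies the condition.
- p row (pid=3, batch=JV): no match.
- p row (pid=5, batch=JV): matches 1 v row(s) → 1 output row(s).
- p row (pid=2, batch=MT): no match.
- p row (pid=NULL, batch=JV): no match.
- p row (pid=4, batch=OC): no match.
- p row (pid=3, batch=OC): matches 1 v row(s) → 1 output row(s).
- p row (pid=2, batch=MT): no match.
- plus 5 unmatched v row(s), each kept with NULL p columns.
Total: 2 matched + 5 padded = 7 rows.

7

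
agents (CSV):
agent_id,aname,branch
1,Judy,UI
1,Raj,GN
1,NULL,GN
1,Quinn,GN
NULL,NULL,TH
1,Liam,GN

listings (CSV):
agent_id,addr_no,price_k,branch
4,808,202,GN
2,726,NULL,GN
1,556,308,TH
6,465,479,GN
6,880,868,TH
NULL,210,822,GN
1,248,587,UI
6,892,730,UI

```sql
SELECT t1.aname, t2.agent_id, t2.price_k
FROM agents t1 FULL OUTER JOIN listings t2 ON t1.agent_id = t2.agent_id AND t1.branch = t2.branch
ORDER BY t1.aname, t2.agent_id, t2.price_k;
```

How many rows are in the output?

FULL OUTER JOIN keeps every row from both sides; unmatched rows get NULL for the other side's columns.
Matching on t1.agent_id = t2.agent_id AND t1.branch = t2.branch. A NULL in a compared column never satisfies the condition.
Matched pairs: 1; unmatched t1 rows kept: 5; unmatched t2 rows kept: 7.
Total: 1 matched + 12 padded = 13 rows.

13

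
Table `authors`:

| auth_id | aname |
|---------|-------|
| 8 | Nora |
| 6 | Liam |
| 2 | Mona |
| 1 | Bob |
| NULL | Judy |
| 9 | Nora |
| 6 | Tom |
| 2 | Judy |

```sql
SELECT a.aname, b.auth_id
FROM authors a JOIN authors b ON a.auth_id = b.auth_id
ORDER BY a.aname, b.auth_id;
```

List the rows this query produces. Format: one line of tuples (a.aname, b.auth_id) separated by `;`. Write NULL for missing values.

(Bob, 1); (Judy, 2); (Judy, 2); (Liam, 6); (Liam, 6); (Mona, 2); (Mona, 2); (Nora, 8); (Nora, 9); (Tom, 6); (Tom, 6)

INNER JOIN keeps only pairs where the ON condition holds.
Matching on a.auth_id = b.auth_id. A NULL in a compared column never satisfies the condition.
- a row (auth_id=8): matches 1 b row(s) → 1 output row(s).
- a row (auth_id=6): matches 2 b row(s) → 2 output row(s).
- a row (auth_id=2): matches 2 b row(s) → 2 output row(s).
- a row (auth_id=1): matches 1 b row(s) → 1 output row(s).
- a row (auth_id=NULL): no match → dropped.
- a row (auth_id=9): matches 1 b row(s) → 1 output row(s).
- a row (auth_id=6): matches 2 b row(s) → 2 output row(s).
- a row (auth_id=2): matches 2 b row(s) → 2 output row(s).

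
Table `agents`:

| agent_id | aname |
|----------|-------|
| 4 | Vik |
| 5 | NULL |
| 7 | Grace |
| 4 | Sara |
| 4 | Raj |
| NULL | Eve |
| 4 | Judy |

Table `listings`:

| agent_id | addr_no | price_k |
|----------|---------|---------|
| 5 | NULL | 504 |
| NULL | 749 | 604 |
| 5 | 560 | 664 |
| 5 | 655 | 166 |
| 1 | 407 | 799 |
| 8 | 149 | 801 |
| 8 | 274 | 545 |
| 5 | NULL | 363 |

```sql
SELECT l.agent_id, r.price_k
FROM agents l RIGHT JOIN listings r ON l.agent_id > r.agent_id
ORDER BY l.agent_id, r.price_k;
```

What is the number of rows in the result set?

13

RIGHT JOIN keeps every row from `listings`; unmatched rows get NULL for `agents`'s columns.
Matching on l.agent_id > r.agent_id. A NULL in a compared column never satisfies the condition.
- l (agent_id=4) pairs with 1 row(s) of r.
- l (agent_id=5) pairs with 1 row(s) of r.
- l (agent_id=7) pairs with 5 row(s) of r.
- l (agent_id=4) pairs with 1 row(s) of r.
- l (agent_id=4) pairs with 1 row(s) of r.
- l (agent_id=NULL) has no partner in r.
- l (agent_id=4) pairs with 1 row(s) of r.
- 3 row(s) from r found no l partner → padded with NULL.
Total: 10 matched + 3 padded = 13 rows.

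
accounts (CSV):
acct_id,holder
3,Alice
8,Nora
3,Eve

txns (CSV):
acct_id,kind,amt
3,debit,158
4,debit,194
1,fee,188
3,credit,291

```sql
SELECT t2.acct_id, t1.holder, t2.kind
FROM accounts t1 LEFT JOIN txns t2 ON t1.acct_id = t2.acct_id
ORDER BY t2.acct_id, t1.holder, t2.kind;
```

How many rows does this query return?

5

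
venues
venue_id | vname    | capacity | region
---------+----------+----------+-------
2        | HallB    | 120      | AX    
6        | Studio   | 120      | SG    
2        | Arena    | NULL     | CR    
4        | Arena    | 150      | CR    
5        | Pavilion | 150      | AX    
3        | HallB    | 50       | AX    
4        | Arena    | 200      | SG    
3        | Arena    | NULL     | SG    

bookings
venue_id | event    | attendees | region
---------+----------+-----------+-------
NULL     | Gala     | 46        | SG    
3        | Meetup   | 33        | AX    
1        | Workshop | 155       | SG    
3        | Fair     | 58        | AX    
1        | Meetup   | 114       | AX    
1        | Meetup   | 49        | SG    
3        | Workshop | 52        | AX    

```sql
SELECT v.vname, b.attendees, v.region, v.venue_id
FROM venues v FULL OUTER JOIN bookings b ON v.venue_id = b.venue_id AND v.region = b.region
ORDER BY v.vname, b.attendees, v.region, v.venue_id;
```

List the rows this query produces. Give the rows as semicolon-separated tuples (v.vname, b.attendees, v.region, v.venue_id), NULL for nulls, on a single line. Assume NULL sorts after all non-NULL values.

(Arena, NULL, CR, 2); (Arena, NULL, CR, 4); (Arena, NULL, SG, 3); (Arena, NULL, SG, 4); (HallB, 33, AX, 3); (HallB, 52, AX, 3); (HallB, 58, AX, 3); (HallB, NULL, AX, 2); (Pavilion, NULL, AX, 5); (Studio, NULL, SG, 6); (NULL, 46, NULL, NULL); (NULL, 49, NULL, NULL); (NULL, 114, NULL, NULL); (NULL, 155, NULL, NULL)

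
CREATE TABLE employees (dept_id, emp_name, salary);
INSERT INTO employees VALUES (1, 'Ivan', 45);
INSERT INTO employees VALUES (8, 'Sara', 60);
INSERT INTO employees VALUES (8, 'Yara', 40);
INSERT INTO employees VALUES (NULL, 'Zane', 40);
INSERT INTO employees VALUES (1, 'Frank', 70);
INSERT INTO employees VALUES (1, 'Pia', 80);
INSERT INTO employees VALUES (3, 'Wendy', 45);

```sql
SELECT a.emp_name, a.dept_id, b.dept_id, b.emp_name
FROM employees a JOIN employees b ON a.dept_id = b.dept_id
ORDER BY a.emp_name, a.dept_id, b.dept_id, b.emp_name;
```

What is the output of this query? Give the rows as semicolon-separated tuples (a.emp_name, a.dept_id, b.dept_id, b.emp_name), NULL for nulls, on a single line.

INNER JOIN keeps only pairs where the ON condition holds.
Matching on a.dept_id = b.dept_id. A NULL in a compared column never satisfies the condition.
- a row (dept_id=1): matches 3 b row(s) → 3 output row(s).
- a row (dept_id=8): matches 2 b row(s) → 2 output row(s).
- a row (dept_id=8): matches 2 b row(s) → 2 output row(s).
- a row (dept_id=NULL): no match → dropped.
- a row (dept_id=1): matches 3 b row(s) → 3 output row(s).
- a row (dept_id=1): matches 3 b row(s) → 3 output row(s).
- a row (dept_id=3): matches 1 b row(s) → 1 output row(s).

(Frank, 1, 1, Frank); (Frank, 1, 1, Ivan); (Frank, 1, 1, Pia); (Ivan, 1, 1, Frank); (Ivan, 1, 1, Ivan); (Ivan, 1, 1, Pia); (Pia, 1, 1, Frank); (Pia, 1, 1, Ivan); (Pia, 1, 1, Pia); (Sara, 8, 8, Sara); (Sara, 8, 8, Yara); (Wendy, 3, 3, Wendy); (Yara, 8, 8, Sara); (Yara, 8, 8, Yara)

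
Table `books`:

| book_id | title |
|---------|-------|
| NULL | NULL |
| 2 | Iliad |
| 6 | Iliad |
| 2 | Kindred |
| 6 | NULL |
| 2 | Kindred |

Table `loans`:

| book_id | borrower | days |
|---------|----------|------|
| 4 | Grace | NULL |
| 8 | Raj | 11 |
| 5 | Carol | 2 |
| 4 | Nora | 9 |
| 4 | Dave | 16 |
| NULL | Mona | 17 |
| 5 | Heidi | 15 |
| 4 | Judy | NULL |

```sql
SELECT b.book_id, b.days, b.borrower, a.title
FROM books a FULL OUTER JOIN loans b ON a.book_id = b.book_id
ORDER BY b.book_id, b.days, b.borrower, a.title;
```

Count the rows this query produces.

14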